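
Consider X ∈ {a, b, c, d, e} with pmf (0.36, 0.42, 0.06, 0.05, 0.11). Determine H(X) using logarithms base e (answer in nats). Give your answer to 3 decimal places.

H(X) = −Σ p·ln p.
  −(0.36)·ln(0.36) = 0.3678
  −(0.42)·ln(0.42) = 0.3644
  −(0.06)·ln(0.06) = 0.1688
  −(0.05)·ln(0.05) = 0.1498
  −(0.11)·ln(0.11) = 0.2428
Sum: 0.3678 + 0.3644 + 0.1688 + 0.1498 + 0.2428 = 1.294 nats.

1.294 nats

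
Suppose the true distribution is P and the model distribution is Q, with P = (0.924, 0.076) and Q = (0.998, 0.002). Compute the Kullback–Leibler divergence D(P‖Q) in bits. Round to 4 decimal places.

0.2961 bits

D(P‖Q) = Σ p·log₂(p/q).
  0.924·log₂(0.924/0.998) = -0.10270
  0.076·log₂(0.076/0.002) = 0.39884
D(P‖Q) = 0.2961 bits.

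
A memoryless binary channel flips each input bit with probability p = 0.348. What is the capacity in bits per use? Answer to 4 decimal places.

0.0677 bits

Binary symmetric channel: C = 1 − h₂(ε) where h₂ is the binary entropy function.
h₂(0.348) = −0.348·log₂0.348 − 0.652·log₂0.652 = 0.9323.
C = 1 − 0.9323 = 0.0677 bits per channel use.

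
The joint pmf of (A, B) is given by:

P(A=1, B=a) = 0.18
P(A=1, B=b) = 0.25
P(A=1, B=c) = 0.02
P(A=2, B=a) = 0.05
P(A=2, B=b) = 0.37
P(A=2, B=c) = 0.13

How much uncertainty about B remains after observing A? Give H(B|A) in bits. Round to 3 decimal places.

1.195 bits

Marginals: p(A) = (0.4500, 0.5500), p(B) = (0.2300, 0.6200, 0.1500).
H(B|A) = Σ p(A) · H(B|A=·).
  A=1: p=0.4500, H(B|A=1) = 1.1995
  A=2: p=0.5500, H(B|A=2) = 1.1911
Weighted sum = 1.195 bits.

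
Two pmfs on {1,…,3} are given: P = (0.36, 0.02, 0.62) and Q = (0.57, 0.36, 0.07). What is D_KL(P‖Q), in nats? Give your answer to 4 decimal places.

1.1291 nats

D(P‖Q) = Σ p·ln(p/q).
  0.36·ln(0.36/0.57) = -0.16543
  0.02·ln(0.02/0.36) = -0.05781
  0.62·ln(0.62/0.07) = 1.35236
D(P‖Q) = 1.1291 nats.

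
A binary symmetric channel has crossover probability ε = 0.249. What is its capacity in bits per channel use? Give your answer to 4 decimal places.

0.1903 bits

Binary symmetric channel: C = 1 − h₂(ε) where h₂ is the binary entropy function.
h₂(0.249) = −0.249·log₂0.249 − 0.751·log₂0.751 = 0.8097.
C = 1 − 0.8097 = 0.1903 bits per channel use.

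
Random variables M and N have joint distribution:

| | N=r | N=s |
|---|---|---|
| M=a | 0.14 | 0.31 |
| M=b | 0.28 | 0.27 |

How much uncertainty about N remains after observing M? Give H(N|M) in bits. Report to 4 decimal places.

0.9524 bits

Marginals: p(M) = (0.4500, 0.5500), p(N) = (0.4200, 0.5800).
H(N|M) = Σ p(M) · H(N|M=·).
  M=a: p=0.4500, H(N|M=a) = 0.8945
  M=b: p=0.5500, H(N|M=b) = 0.9998
Weighted sum = 0.9524 bits.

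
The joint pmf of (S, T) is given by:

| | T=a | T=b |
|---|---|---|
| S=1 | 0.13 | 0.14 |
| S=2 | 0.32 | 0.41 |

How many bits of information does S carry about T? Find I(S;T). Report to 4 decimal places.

0.0011 bits

Marginals: p(S) = (0.2700, 0.7300), p(T) = (0.4500, 0.5500).
I(S;T) = Σ p(x,y)·log₂[p(x,y)/(p(x)p(y))].
  (1,a): 0.13·log₂(1.0700) = 0.01268
  (1,b): 0.14·log₂(0.9428) = -0.01191
  (2,a): 0.32·log₂(0.9741) = -0.01210
  (2,b): 0.41·log₂(1.0212) = 0.01239
Sum = 0.0011 bits.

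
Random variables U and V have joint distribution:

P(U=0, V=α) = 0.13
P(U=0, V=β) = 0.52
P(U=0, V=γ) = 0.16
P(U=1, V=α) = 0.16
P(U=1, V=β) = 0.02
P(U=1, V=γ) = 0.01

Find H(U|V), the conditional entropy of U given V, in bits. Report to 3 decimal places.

Marginals: p(U) = (0.8100, 0.1900), p(V) = (0.2900, 0.5400, 0.1700).
H(U|V) = Σ p(V) · H(U|V=·).
  V=α: p=0.2900, H(U|V=α) = 0.9923
  V=β: p=0.5400, H(U|V=β) = 0.2285
  V=γ: p=0.1700, H(U|V=γ) = 0.3228
Weighted sum = 0.466 bits.

0.466 bits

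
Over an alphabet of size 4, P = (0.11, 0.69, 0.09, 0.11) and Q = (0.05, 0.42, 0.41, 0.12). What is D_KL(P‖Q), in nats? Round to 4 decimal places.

0.2832 nats

D(P‖Q) = Σ p·ln(p/q).
  0.11·ln(0.11/0.05) = 0.08673
  0.69·ln(0.69/0.42) = 0.34254
  0.09·ln(0.09/0.41) = -0.13647
  0.11·ln(0.11/0.12) = -0.00957
D(P‖Q) = 0.2832 nats.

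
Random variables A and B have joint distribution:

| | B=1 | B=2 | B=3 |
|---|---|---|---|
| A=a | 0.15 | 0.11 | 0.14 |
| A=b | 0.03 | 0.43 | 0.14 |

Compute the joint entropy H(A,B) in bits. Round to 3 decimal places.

H(A,B) = −Σ p(x,y)·log₂ p(x,y) over all 6 cells.
  cell (a,1): −0.15·log₂0.15 = 0.4105
  cell (a,2): −0.11·log₂0.11 = 0.3503
  cell (a,3): −0.14·log₂0.14 = 0.3971
  cell (b,1): −0.03·log₂0.03 = 0.1518
  cell (b,2): −0.43·log₂0.43 = 0.5236
  cell (b,3): −0.14·log₂0.14 = 0.3971
Sum = 2.230 bits.

2.230 bits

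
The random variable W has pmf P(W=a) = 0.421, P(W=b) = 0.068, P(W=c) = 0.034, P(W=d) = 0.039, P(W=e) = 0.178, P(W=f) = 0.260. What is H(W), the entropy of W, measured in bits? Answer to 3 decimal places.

2.086 bits

H(W) = −Σ p·log₂ p.
  −(0.421)·log₂(0.421) = 0.5255
  −(0.068)·log₂(0.068) = 0.2637
  −(0.034)·log₂(0.034) = 0.1659
  −(0.039)·log₂(0.039) = 0.1825
  −(0.178)·log₂(0.178) = 0.4432
  −(0.260)·log₂(0.260) = 0.5053
Sum: 0.5255 + 0.2637 + 0.1659 + 0.1825 + 0.4432 + 0.5053 = 2.086 bits.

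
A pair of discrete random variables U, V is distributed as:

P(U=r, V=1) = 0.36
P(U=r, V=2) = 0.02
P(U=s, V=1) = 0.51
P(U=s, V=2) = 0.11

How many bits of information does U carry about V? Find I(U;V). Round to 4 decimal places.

0.0263 bits

Marginals: p(U) = (0.3800, 0.6200), p(V) = (0.8700, 0.1300).
I(U;V) = Σ p(x,y)·log₂[p(x,y)/(p(x)p(y))].
  (r,1): 0.36·log₂(1.0889) = 0.04425
  (r,2): 0.02·log₂(0.4049) = -0.02609
  (s,1): 0.51·log₂(0.9455) = -0.04124
  (s,2): 0.11·log₂(1.3648) = 0.04935
Sum = 0.0263 bits.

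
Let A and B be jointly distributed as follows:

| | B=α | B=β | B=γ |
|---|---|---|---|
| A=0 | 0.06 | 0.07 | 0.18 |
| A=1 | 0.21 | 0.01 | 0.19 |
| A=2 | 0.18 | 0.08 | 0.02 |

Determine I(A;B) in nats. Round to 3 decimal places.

Marginals: p(A) = (0.3100, 0.4100, 0.2800), p(B) = (0.4500, 0.1600, 0.3900).
I(A;B) = Σ p(x,y)·ln[p(x,y)/(p(x)p(y))].
  (0,α): 0.06·ln(0.4301) = -0.0506
  (0,β): 0.07·ln(1.4113) = 0.0241
  (0,γ): 0.18·ln(1.4888) = 0.0716
  (1,α): 0.21·ln(1.1382) = 0.0272
  (1,β): 0.01·ln(0.1524) = -0.0188
  (1,γ): 0.19·ln(1.1882) = 0.0328
  (2,α): 0.18·ln(1.4286) = 0.0642
  (2,β): 0.08·ln(1.7857) = 0.0464
  (2,γ): 0.02·ln(0.1832) = -0.0339
Sum = 0.163 nats.

0.163 nats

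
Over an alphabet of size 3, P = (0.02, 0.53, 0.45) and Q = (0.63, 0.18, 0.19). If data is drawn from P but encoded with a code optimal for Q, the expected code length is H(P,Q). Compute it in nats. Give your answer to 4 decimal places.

H(P,Q) = −Σ p·ln q.
  −0.02·ln(0.63) = 0.00924
  −0.53·ln(0.18) = 0.90884
  −0.45·ln(0.19) = 0.74733
H(P,Q) = 1.6654 nats.

1.6654 nats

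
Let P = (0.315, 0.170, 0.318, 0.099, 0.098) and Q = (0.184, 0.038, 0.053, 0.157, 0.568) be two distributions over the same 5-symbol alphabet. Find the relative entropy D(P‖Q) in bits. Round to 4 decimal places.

1.1195 bits

D(P‖Q) = Σ p·log₂(p/q).
  0.315·log₂(0.315/0.184) = 0.24433
  0.170·log₂(0.170/0.038) = 0.36745
  0.318·log₂(0.318/0.053) = 0.82202
  0.099·log₂(0.099/0.157) = -0.06586
  0.098·log₂(0.098/0.568) = -0.24843
D(P‖Q) = 1.1195 bits.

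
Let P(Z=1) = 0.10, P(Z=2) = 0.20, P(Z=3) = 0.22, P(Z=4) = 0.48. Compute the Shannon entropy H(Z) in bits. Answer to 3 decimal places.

H(Z) = −Σ p·log₂ p.
  −(0.10)·log₂(0.10) = 0.3322
  −(0.20)·log₂(0.20) = 0.4644
  −(0.22)·log₂(0.22) = 0.4806
  −(0.48)·log₂(0.48) = 0.5083
Sum: 0.3322 + 0.4644 + 0.4806 + 0.5083 = 1.785 bits.

1.785 bits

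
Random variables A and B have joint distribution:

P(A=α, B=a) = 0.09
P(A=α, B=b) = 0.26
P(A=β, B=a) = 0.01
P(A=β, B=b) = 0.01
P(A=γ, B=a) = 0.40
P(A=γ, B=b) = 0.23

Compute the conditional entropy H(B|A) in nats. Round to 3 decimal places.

Marginals: p(A) = (0.3500, 0.0200, 0.6300), p(B) = (0.5000, 0.5000).
H(B|A) = Σ p(A) · H(B|A=·).
  A=α: p=0.3500, H(B|A=α) = 0.5700
  A=β: p=0.0200, H(B|A=β) = 0.6931
  A=γ: p=0.6300, H(B|A=γ) = 0.6563
Weighted sum = 0.627 nats.

0.627 nats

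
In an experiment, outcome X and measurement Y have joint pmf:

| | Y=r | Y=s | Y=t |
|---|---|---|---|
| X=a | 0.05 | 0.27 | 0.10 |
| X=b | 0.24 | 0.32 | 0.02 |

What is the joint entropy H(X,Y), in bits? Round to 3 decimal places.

2.191 bits

H(X,Y) = −Σ p(x,y)·log₂ p(x,y) over all 6 cells.
  cell (a,r): −0.05·log₂0.05 = 0.2161
  cell (a,s): −0.27·log₂0.27 = 0.5100
  cell (a,t): −0.10·log₂0.10 = 0.3322
  cell (b,r): −0.24·log₂0.24 = 0.4941
  cell (b,s): −0.32·log₂0.32 = 0.5260
  cell (b,t): −0.02·log₂0.02 = 0.1129
Sum = 2.191 bits.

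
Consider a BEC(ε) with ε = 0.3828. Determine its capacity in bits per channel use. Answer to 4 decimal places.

0.6172 bits

Binary erasure channel: capacity C = 1 − ε.
C = 1 − 0.3828 = 0.6172 bits per channel use.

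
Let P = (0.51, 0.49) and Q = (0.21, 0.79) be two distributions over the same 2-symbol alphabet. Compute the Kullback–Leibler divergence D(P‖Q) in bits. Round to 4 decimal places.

0.3152 bits

D(P‖Q) = Σ p·log₂(p/q).
  0.51·log₂(0.51/0.21) = 0.65286
  0.49·log₂(0.49/0.79) = -0.33764
D(P‖Q) = 0.3152 bits.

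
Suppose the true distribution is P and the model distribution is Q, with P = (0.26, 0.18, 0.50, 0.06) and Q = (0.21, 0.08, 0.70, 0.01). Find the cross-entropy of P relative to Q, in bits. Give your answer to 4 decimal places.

H(P,Q) = −Σ p·log₂ q.
  −0.26·log₂(0.21) = 0.58540
  −0.18·log₂(0.08) = 0.65589
  −0.50·log₂(0.70) = 0.25729
  −0.06·log₂(0.01) = 0.39863
H(P,Q) = 1.8972 bits.

1.8972 bits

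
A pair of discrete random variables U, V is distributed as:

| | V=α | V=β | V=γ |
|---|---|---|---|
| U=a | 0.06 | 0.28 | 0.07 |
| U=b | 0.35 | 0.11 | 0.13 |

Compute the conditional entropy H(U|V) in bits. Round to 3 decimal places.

0.768 bits

Chain rule: H(U|V) = H(U,V) − H(V).
Marginals: p(U) = (0.4100, 0.5900), p(V) = (0.4100, 0.3900, 0.2000).
H(U,V) = 2.2893 bits; H(V) = 1.5216 bits.
H(U|V) = 2.2893 − 1.5216 = 0.768 bits.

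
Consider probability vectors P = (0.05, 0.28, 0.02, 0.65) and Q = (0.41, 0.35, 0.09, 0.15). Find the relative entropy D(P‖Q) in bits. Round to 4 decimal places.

1.0897 bits

D(P‖Q) = Σ p·log₂(p/q).
  0.05·log₂(0.05/0.41) = -0.15178
  0.28·log₂(0.28/0.35) = -0.09014
  0.02·log₂(0.02/0.09) = -0.04340
  0.65·log₂(0.65/0.15) = 1.37506
D(P‖Q) = 1.0897 bits.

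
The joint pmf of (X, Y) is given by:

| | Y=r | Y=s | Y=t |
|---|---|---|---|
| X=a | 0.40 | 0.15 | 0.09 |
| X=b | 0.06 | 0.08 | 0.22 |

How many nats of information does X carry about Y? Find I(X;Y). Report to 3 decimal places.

Marginals: p(X) = (0.6400, 0.3600), p(Y) = (0.4600, 0.2300, 0.3100).
I(X;Y) = H(X) + H(Y) − H(X,Y).
H(X) = 0.6534, H(Y) = 1.0583, H(X,Y) = 1.5718.
I(X;Y) = 0.6534 + 1.0583 − 1.5718 = 0.140 nats.

0.140 nats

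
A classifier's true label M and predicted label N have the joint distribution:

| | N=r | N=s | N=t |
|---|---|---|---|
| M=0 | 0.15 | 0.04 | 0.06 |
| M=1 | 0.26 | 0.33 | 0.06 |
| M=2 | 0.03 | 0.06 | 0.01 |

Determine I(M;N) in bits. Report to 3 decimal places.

0.085 bits

Marginals: p(M) = (0.2500, 0.6500, 0.1000), p(N) = (0.4400, 0.4300, 0.1300).
I(M;N) = Σ p(x,y)·log₂[p(x,y)/(p(x)p(y))].
  (0,r): 0.15·log₂(1.3636) = 0.0671
  (0,s): 0.04·log₂(0.3721) = -0.0571
  (0,t): 0.06·log₂(1.8462) = 0.0531
  (1,r): 0.26·log₂(0.9091) = -0.0358
  (1,s): 0.33·log₂(1.1807) = 0.0791
  (1,t): 0.06·log₂(0.7101) = -0.0296
  (2,r): 0.03·log₂(0.6818) = -0.0166
  (2,s): 0.06·log₂(1.3953) = 0.0288
  (2,t): 0.01·log₂(0.7692) = -0.0038
Sum = 0.085 bits.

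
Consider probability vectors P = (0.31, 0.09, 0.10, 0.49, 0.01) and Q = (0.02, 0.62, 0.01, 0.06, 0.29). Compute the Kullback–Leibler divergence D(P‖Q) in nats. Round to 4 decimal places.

1.9016 nats

D(P‖Q) = Σ p·ln(p/q).
  0.31·ln(0.31/0.02) = 0.84966
  0.09·ln(0.09/0.62) = -0.17369
  0.10·ln(0.10/0.01) = 0.23026
  0.49·ln(0.49/0.06) = 1.02903
  0.01·ln(0.01/0.29) = -0.03367
D(P‖Q) = 1.9016 nats.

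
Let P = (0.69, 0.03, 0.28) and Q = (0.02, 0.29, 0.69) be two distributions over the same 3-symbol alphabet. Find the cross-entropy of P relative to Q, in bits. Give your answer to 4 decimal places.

4.0977 bits

H(P,Q) = −Σ p·log₂ q.
  −0.69·log₂(0.02) = 3.89426
  −0.03·log₂(0.29) = 0.05358
  −0.28·log₂(0.69) = 0.14989
H(P,Q) = 4.0977 bits.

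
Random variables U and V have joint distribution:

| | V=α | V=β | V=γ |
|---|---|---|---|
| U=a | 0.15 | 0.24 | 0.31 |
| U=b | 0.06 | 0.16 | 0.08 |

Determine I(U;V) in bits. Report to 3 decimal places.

Marginals: p(U) = (0.7000, 0.3000), p(V) = (0.2100, 0.4000, 0.3900).
I(U;V) = H(U) + H(V) − H(U,V).
H(U) = 0.8813, H(V) = 1.5314, H(U,V) = 2.3865.
I(U;V) = 0.8813 + 1.5314 − 2.3865 = 0.026 bits.

0.026 bits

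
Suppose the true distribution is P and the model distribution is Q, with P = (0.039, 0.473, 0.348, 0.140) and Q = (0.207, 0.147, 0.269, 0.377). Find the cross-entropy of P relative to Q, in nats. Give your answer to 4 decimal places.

H(P,Q) = −Σ p·ln q.
  −0.039·ln(0.207) = 0.06143
  −0.473·ln(0.147) = 0.90689
  −0.348·ln(0.269) = 0.45694
  −0.140·ln(0.377) = 0.13657
H(P,Q) = 1.5618 nats.

1.5618 nats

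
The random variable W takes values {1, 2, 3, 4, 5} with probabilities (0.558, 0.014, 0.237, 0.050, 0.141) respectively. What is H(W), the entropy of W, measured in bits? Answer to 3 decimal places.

1.663 bits

H(W) = −Σ p·log₂ p.
  −(0.558)·log₂(0.558) = 0.4696
  −(0.014)·log₂(0.014) = 0.0862
  −(0.237)·log₂(0.237) = 0.4923
  −(0.050)·log₂(0.050) = 0.2161
  −(0.141)·log₂(0.141) = 0.3985
Sum: 0.4696 + 0.0862 + 0.4923 + 0.2161 + 0.3985 = 1.663 bits.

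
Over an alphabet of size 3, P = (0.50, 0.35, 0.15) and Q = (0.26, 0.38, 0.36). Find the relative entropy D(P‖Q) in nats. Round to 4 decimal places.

D(P‖Q) = Σ p·ln(p/q).
  0.50·ln(0.50/0.26) = 0.32696
  0.35·ln(0.35/0.38) = -0.02878
  0.15·ln(0.15/0.36) = -0.13132
D(P‖Q) = 0.1669 nats.

0.1669 nats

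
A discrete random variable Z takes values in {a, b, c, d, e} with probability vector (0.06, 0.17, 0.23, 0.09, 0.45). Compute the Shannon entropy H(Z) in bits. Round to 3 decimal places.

H(Z) = −Σ p·log₂ p.
  −(0.06)·log₂(0.06) = 0.2435
  −(0.17)·log₂(0.17) = 0.4346
  −(0.23)·log₂(0.23) = 0.4877
  −(0.09)·log₂(0.09) = 0.3127
  −(0.45)·log₂(0.45) = 0.5184
Sum: 0.2435 + 0.4346 + 0.4877 + 0.3127 + 0.5184 = 1.997 bits.

1.997 bits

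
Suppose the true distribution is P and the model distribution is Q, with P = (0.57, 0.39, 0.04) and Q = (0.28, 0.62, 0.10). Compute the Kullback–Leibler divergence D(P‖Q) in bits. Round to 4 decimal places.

D(P‖Q) = Σ p·log₂(p/q).
  0.57·log₂(0.57/0.28) = 0.58456
  0.39·log₂(0.39/0.62) = -0.26083
  0.04·log₂(0.04/0.10) = -0.05288
D(P‖Q) = 0.2708 bits.

0.2708 bits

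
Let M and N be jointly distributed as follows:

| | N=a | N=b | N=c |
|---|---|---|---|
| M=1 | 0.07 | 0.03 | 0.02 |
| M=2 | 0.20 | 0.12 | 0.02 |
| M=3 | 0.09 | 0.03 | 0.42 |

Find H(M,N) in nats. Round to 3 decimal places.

1.710 nats

H(M,N) = −Σ p(x,y)·ln p(x,y) over all 9 cells.
  cell (1,a): −0.07·ln0.07 = 0.1861
  cell (1,b): −0.03·ln0.03 = 0.1052
  cell (1,c): −0.02·ln0.02 = 0.0782
  cell (2,a): −0.20·ln0.20 = 0.3219
  cell (2,b): −0.12·ln0.12 = 0.2544
  cell (2,c): −0.02·ln0.02 = 0.0782
  cell (3,a): −0.09·ln0.09 = 0.2167
  cell (3,b): −0.03·ln0.03 = 0.1052
  cell (3,c): −0.42·ln0.42 = 0.3644
Sum = 1.710 nats.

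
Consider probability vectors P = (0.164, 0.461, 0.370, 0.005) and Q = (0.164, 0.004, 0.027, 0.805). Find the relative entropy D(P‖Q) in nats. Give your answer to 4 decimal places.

3.1315 nats

D(P‖Q) = Σ p·ln(p/q).
  0.164·ln(0.164/0.164) = 0.00000
  0.461·ln(0.461/0.004) = 2.18841
  0.370·ln(0.370/0.027) = 0.96854
  0.005·ln(0.005/0.805) = -0.02541
D(P‖Q) = 3.1315 nats.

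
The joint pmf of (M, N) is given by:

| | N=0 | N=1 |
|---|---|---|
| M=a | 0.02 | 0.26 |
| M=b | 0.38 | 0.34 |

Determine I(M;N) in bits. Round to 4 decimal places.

0.1486 bits

Marginals: p(M) = (0.2800, 0.7200), p(N) = (0.4000, 0.6000).
I(M;N) = Σ p(x,y)·log₂[p(x,y)/(p(x)p(y))].
  (a,0): 0.02·log₂(0.1786) = -0.04971
  (a,1): 0.26·log₂(1.5476) = 0.16381
  (b,0): 0.38·log₂(1.3194) = 0.15197
  (b,1): 0.34·log₂(0.7870) = -0.11747
Sum = 0.1486 bits.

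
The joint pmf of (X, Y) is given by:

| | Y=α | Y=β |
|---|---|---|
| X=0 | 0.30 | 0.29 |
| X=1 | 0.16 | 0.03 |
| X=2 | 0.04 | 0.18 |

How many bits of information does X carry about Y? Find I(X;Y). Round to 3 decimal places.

Marginals: p(X) = (0.5900, 0.1900, 0.2200), p(Y) = (0.5000, 0.5000).
I(X;Y) = Σ p(x,y)·log₂[p(x,y)/(p(x)p(y))].
  (0,α): 0.30·log₂(1.0169) = 0.0073
  (0,β): 0.29·log₂(0.9831) = -0.0072
  (1,α): 0.16·log₂(1.6842) = 0.1203
  (1,β): 0.03·log₂(0.3158) = -0.0499
  (2,α): 0.04·log₂(0.3636) = -0.0584
  (2,β): 0.18·log₂(1.6364) = 0.1279
Sum = 0.140 bits.

0.140 bits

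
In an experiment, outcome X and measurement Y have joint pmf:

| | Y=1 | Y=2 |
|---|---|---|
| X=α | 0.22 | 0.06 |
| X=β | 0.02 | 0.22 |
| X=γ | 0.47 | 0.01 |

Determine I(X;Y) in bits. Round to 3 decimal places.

0.489 bits

Marginals: p(X) = (0.2800, 0.2400, 0.4800), p(Y) = (0.7100, 0.2900).
I(X;Y) = H(X) + H(Y) − H(X,Y).
H(X) = 1.5166, H(Y) = 0.8687, H(X,Y) = 1.8960.
I(X;Y) = 1.5166 + 0.8687 − 1.8960 = 0.489 bits.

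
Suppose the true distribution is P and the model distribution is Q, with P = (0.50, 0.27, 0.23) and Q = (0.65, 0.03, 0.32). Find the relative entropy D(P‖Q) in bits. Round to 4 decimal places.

0.5570 bits

D(P‖Q) = Σ p·log₂(p/q).
  0.50·log₂(0.50/0.65) = -0.18926
  0.27·log₂(0.27/0.03) = 0.85588
  0.23·log₂(0.23/0.32) = -0.10958
D(P‖Q) = 0.5570 bits.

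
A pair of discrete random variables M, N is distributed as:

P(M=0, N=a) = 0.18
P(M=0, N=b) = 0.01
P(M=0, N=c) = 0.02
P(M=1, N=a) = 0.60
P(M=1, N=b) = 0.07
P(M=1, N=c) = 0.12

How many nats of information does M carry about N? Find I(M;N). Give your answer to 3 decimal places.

0.005 nats

Marginals: p(M) = (0.2100, 0.7900), p(N) = (0.7800, 0.0800, 0.1400).
I(M;N) = H(M) + H(N) − H(M,N).
H(M) = 0.5140, H(N) = 0.6711, H(M,N) = 1.1800.
I(M;N) = 0.5140 + 0.6711 − 1.1800 = 0.005 nats.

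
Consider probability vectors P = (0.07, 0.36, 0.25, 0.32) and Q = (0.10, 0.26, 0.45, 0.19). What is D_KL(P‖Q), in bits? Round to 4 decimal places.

D(P‖Q) = Σ p·log₂(p/q).
  0.07·log₂(0.07/0.10) = -0.03602
  0.36·log₂(0.36/0.26) = 0.16901
  0.25·log₂(0.25/0.45) = -0.21200
  0.32·log₂(0.32/0.19) = 0.24066
D(P‖Q) = 0.1617 bits.

0.1617 bits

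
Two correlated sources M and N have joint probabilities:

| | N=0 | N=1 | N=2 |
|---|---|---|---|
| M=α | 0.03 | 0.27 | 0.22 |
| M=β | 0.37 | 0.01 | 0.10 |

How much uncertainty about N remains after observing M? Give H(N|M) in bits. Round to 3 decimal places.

1.073 bits

Chain rule: H(N|M) = H(M,N) − H(M).
Marginals: p(M) = (0.5200, 0.4800), p(N) = (0.4000, 0.2800, 0.3200).
H(M,N) = 2.0717 bits; H(M) = 0.9988 bits.
H(N|M) = 2.0717 − 0.9988 = 1.073 bits.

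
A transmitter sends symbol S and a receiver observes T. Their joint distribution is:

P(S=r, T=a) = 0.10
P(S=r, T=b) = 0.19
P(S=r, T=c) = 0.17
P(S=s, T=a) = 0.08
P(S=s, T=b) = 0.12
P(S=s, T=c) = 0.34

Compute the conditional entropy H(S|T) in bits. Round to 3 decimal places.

0.945 bits

Chain rule: H(S|T) = H(S,T) − H(T).
Marginals: p(S) = (0.4600, 0.5400), p(T) = (0.1800, 0.3100, 0.5100).
H(S,T) = 2.4098 bits; H(T) = 1.4645 bits.
H(S|T) = 2.4098 − 1.4645 = 0.945 bits.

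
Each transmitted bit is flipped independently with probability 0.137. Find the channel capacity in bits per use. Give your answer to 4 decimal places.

0.4237 bits

Binary symmetric channel: C = 1 − h₂(ε) where h₂ is the binary entropy function.
h₂(0.137) = −0.137·log₂0.137 − 0.863·log₂0.863 = 0.5763.
C = 1 − 0.5763 = 0.4237 bits per channel use.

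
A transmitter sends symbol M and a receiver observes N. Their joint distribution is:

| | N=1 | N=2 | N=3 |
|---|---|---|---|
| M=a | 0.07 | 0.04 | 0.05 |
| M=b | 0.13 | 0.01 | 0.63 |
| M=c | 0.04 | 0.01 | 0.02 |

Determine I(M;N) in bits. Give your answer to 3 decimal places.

Marginals: p(M) = (0.1600, 0.7700, 0.0700), p(N) = (0.2400, 0.0600, 0.7000).
I(M;N) = H(M) + H(N) − H(M,N).
H(M) = 0.9819, H(N) = 1.0979, H(M,N) = 1.9045.
I(M;N) = 0.9819 + 1.0979 − 1.9045 = 0.175 bits.

0.175 bits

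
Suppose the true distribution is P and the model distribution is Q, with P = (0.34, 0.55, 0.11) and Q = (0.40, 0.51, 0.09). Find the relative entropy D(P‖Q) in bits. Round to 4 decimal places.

D(P‖Q) = Σ p·log₂(p/q).
  0.34·log₂(0.34/0.40) = -0.07972
  0.55·log₂(0.55/0.51) = 0.05991
  0.11·log₂(0.11/0.09) = 0.03185
D(P‖Q) = 0.0120 bits.

0.0120 bits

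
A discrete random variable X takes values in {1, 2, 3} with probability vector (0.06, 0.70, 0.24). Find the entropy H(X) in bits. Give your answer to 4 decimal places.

1.0979 bits

H(X) = −Σ p·log₂ p.
  −(0.06)·log₂(0.06) = 0.24353
  −(0.70)·log₂(0.70) = 0.36020
  −(0.24)·log₂(0.24) = 0.49413
Sum: 0.24353 + 0.36020 + 0.49413 = 1.0979 bits.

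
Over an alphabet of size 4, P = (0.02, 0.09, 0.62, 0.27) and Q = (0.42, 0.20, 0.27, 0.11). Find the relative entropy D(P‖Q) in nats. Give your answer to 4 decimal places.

D(P‖Q) = Σ p·ln(p/q).
  0.02·ln(0.02/0.42) = -0.06089
  0.09·ln(0.09/0.20) = -0.07187
  0.62·ln(0.62/0.27) = 0.51540
  0.27·ln(0.27/0.11) = 0.24244
D(P‖Q) = 0.6251 nats.

0.6251 nats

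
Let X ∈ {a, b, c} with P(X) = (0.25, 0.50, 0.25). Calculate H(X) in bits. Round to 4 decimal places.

H(X) = −Σ p·log₂ p.
  −(0.25)·log₂(0.25) = 0.50000
  −(0.50)·log₂(0.50) = 0.50000
  −(0.25)·log₂(0.25) = 0.50000
Sum: 0.50000 + 0.50000 + 0.50000 = 1.5000 bits.

1.5000 bits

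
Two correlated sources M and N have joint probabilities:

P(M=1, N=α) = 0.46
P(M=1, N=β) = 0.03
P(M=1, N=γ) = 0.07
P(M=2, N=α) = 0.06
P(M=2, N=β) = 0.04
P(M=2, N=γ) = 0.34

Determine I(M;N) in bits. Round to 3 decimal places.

0.382 bits

Marginals: p(M) = (0.5600, 0.4400), p(N) = (0.5200, 0.0700, 0.4100).
I(M;N) = Σ p(x,y)·log₂[p(x,y)/(p(x)p(y))].
  (1,α): 0.46·log₂(1.5797) = 0.3034
  (1,β): 0.03·log₂(0.7653) = -0.0116
  (1,γ): 0.07·log₂(0.3049) = -0.1200
  (2,α): 0.06·log₂(0.2622) = -0.1159
  (2,β): 0.04·log₂(1.2987) = 0.0151
  (2,γ): 0.34·log₂(1.8847) = 0.3109
Sum = 0.382 bits.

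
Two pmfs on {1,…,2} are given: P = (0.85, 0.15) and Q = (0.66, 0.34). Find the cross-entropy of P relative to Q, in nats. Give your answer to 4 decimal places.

H(P,Q) = −Σ p·ln q.
  −0.85·ln(0.66) = 0.35319
  −0.15·ln(0.34) = 0.16182
H(P,Q) = 0.5150 nats.

0.5150 nats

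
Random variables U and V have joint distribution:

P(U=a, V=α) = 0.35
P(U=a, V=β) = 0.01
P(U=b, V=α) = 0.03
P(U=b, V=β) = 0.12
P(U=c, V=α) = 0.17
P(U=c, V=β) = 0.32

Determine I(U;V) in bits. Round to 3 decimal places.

Marginals: p(U) = (0.3600, 0.1500, 0.4900), p(V) = (0.5500, 0.4500).
I(U;V) = Σ p(x,y)·log₂[p(x,y)/(p(x)p(y))].
  (a,α): 0.35·log₂(1.7677) = 0.2876
  (a,β): 0.01·log₂(0.0617) = -0.0402
  (b,α): 0.03·log₂(0.3636) = -0.0438
  (b,β): 0.12·log₂(1.7778) = 0.0996
  (c,α): 0.17·log₂(0.6308) = -0.1130
  (c,β): 0.32·log₂(1.4512) = 0.1719
Sum = 0.362 bits.

0.362 bits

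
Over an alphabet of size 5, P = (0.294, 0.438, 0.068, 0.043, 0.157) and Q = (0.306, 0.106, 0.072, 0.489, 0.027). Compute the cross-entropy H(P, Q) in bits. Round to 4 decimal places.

H(P,Q) = −Σ p·log₂ q.
  −0.294·log₂(0.306) = 0.50227
  −0.438·log₂(0.106) = 1.41818
  −0.068·log₂(0.072) = 0.25812
  −0.043·log₂(0.489) = 0.04438
  −0.157·log₂(0.027) = 0.81811
H(P,Q) = 3.0411 bits.

3.0411 bits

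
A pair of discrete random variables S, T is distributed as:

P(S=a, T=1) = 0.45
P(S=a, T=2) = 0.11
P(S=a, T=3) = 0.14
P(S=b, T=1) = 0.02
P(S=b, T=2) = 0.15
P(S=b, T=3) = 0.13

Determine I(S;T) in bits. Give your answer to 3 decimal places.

0.237 bits

Marginals: p(S) = (0.7000, 0.3000), p(T) = (0.4700, 0.2600, 0.2700).
I(S;T) = H(S) + H(T) − H(S,T).
H(S) = 0.8813, H(T) = 1.5273, H(S,T) = 2.1719.
I(S;T) = 0.8813 + 1.5273 − 2.1719 = 0.237 bits.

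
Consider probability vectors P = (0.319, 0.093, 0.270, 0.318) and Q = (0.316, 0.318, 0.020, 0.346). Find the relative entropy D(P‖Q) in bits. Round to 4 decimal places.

0.8145 bits

D(P‖Q) = Σ p·log₂(p/q).
  0.319·log₂(0.319/0.316) = 0.00435
  0.093·log₂(0.093/0.318) = -0.16496
  0.270·log₂(0.270/0.020) = 1.01382
  0.318·log₂(0.318/0.346) = -0.03871
D(P‖Q) = 0.8145 bits.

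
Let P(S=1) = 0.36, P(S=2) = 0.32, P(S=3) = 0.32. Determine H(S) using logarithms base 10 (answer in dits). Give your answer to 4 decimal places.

H(S) = −Σ p·log₁₀ p.
  −(0.36)·log₁₀(0.36) = 0.15973
  −(0.32)·log₁₀(0.32) = 0.15835
  −(0.32)·log₁₀(0.32) = 0.15835
Sum: 0.15973 + 0.15835 + 0.15835 = 0.4764 dits.

0.4764 dits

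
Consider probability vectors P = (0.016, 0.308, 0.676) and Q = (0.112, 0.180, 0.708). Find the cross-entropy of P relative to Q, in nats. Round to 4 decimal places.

H(P,Q) = −Σ p·ln q.
  −0.016·ln(0.112) = 0.03503
  −0.308·ln(0.180) = 0.52816
  −0.676·ln(0.708) = 0.23343
H(P,Q) = 0.7966 nats.

0.7966 nats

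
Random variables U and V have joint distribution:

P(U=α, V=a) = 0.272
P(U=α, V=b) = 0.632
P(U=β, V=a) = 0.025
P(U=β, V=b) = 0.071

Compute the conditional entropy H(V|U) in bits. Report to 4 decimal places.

0.8771 bits

Marginals: p(U) = (0.9040, 0.0960), p(V) = (0.2970, 0.7030).
H(V|U) = Σ p(U) · H(V|U=·).
  U=α: p=0.9040, H(V|U=α) = 0.8824
  U=β: p=0.0960, H(V|U=β) = 0.8274
Weighted sum = 0.8771 bits.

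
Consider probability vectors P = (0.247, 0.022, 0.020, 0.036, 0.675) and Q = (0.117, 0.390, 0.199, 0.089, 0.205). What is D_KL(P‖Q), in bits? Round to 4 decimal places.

D(P‖Q) = Σ p·log₂(p/q).
  0.247·log₂(0.247/0.117) = 0.26627
  0.022·log₂(0.022/0.390) = -0.09125
  0.020·log₂(0.020/0.199) = -0.06629
  0.036·log₂(0.036/0.089) = -0.04701
  0.675·log₂(0.675/0.205) = 1.16050
D(P‖Q) = 1.2222 bits.

1.2222 bits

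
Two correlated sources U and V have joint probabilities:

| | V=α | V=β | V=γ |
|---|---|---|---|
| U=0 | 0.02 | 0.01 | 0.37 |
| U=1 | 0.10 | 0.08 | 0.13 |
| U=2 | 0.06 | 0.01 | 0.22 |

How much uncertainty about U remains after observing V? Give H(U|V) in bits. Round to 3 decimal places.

Marginals: p(U) = (0.4000, 0.3100, 0.2900), p(V) = (0.1800, 0.1000, 0.7200).
H(U|V) = Σ p(V) · H(U|V=·).
  V=α: p=0.1800, H(U|V=α) = 1.3516
  V=β: p=0.1000, H(U|V=β) = 0.9219
  V=γ: p=0.7200, H(U|V=γ) = 1.4621
Weighted sum = 1.388 bits.

1.388 bits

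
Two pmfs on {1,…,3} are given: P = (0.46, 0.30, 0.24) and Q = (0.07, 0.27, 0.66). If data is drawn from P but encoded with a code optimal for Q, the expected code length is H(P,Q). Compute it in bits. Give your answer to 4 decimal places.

2.4754 bits

H(P,Q) = −Σ p·log₂ q.
  −0.46·log₂(0.07) = 1.76479
  −0.30·log₂(0.27) = 0.56669
  −0.24·log₂(0.66) = 0.14387
H(P,Q) = 2.4754 bits.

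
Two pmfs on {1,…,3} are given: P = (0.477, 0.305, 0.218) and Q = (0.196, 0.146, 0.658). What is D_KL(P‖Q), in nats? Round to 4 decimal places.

D(P‖Q) = Σ p·ln(p/q).
  0.477·ln(0.477/0.196) = 0.42424
  0.305·ln(0.305/0.146) = 0.22470
  0.218·ln(0.218/0.658) = -0.24083
D(P‖Q) = 0.4081 nats.

0.4081 nats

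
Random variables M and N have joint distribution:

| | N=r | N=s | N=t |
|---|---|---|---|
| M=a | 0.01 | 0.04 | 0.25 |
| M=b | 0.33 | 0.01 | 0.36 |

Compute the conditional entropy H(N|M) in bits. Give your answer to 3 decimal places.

Marginals: p(M) = (0.3000, 0.7000), p(N) = (0.3400, 0.0500, 0.6100).
H(N|M) = Σ p(M) · H(N|M=·).
  M=a: p=0.3000, H(N|M=a) = 0.7703
  M=b: p=0.7000, H(N|M=b) = 1.0924
Weighted sum = 0.996 bits.

0.996 bits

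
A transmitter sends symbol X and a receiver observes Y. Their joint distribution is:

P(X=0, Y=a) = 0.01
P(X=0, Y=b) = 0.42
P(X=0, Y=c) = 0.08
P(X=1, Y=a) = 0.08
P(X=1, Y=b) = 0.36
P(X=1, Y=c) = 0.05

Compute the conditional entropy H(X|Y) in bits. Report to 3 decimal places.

Marginals: p(X) = (0.5100, 0.4900), p(Y) = (0.0900, 0.7800, 0.1300).
H(X|Y) = Σ p(Y) · H(X|Y=·).
  Y=a: p=0.0900, H(X|Y=a) = 0.5033
  Y=b: p=0.7800, H(X|Y=b) = 0.9957
  Y=c: p=0.1300, H(X|Y=c) = 0.9612
Weighted sum = 0.947 bits.

0.947 bits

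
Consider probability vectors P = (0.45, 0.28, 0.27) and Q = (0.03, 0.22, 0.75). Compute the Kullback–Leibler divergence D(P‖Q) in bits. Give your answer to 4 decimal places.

D(P‖Q) = Σ p·log₂(p/q).
  0.45·log₂(0.45/0.03) = 1.75810
  0.28·log₂(0.28/0.22) = 0.09742
  0.27·log₂(0.27/0.75) = -0.39796
D(P‖Q) = 1.4576 bits.

1.4576 bits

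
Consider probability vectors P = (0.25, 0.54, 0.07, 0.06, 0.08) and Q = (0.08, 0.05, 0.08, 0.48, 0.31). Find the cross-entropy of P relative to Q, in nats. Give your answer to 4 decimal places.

2.5637 nats

H(P,Q) = −Σ p·ln q.
  −0.25·ln(0.08) = 0.63143
  −0.54·ln(0.05) = 1.61770
  −0.07·ln(0.08) = 0.17680
  −0.06·ln(0.48) = 0.04404
  −0.08·ln(0.31) = 0.09369
H(P,Q) = 2.5637 nats.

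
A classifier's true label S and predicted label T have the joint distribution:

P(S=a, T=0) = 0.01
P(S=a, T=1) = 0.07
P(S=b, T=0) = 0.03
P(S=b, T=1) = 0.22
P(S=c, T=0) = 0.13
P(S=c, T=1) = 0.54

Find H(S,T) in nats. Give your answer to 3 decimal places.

1.268 nats

H(S,T) = −Σ p(x,y)·ln p(x,y) over all 6 cells.
  cell (a,0): −0.01·ln0.01 = 0.0461
  cell (a,1): −0.07·ln0.07 = 0.1861
  cell (b,0): −0.03·ln0.03 = 0.1052
  cell (b,1): −0.22·ln0.22 = 0.3331
  cell (c,0): −0.13·ln0.13 = 0.2652
  cell (c,1): −0.54·ln0.54 = 0.3327
Sum = 1.268 nats.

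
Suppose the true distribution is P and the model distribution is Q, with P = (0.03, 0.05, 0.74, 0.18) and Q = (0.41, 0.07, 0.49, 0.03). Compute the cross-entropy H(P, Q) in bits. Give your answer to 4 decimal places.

H(P,Q) = −Σ p·log₂ q.
  −0.03·log₂(0.41) = 0.03859
  −0.05·log₂(0.07) = 0.19183
  −0.74·log₂(0.49) = 0.76157
  −0.18·log₂(0.03) = 0.91060
H(P,Q) = 1.9026 bits.

1.9026 bits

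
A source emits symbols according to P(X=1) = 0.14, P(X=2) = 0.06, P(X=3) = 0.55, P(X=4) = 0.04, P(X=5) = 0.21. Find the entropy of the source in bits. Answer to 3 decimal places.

1.774 bits

H(X) = −Σ p·log₂ p.
  −(0.14)·log₂(0.14) = 0.3971
  −(0.06)·log₂(0.06) = 0.2435
  −(0.55)·log₂(0.55) = 0.4744
  −(0.04)·log₂(0.04) = 0.1858
  −(0.21)·log₂(0.21) = 0.4728
Sum: 0.3971 + 0.2435 + 0.4744 + 0.1858 + 0.4728 = 1.774 bits.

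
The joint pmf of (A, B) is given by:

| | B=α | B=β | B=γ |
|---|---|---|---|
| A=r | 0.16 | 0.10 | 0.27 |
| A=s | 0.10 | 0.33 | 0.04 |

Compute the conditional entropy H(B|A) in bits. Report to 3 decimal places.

Chain rule: H(B|A) = H(A,B) − H(A).
Marginals: p(A) = (0.5300, 0.4700), p(B) = (0.2600, 0.4300, 0.3100).
H(A,B) = 2.3110 bits; H(A) = 0.9974 bits.
H(B|A) = 2.3110 − 0.9974 = 1.314 bits.

1.314 bits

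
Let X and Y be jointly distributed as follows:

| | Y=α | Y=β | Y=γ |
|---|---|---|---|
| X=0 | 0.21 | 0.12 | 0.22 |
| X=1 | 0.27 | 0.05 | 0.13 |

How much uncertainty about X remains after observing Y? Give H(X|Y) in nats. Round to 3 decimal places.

Chain rule: H(X|Y) = H(X,Y) − H(Y).
Marginals: p(X) = (0.5500, 0.4500), p(Y) = (0.4800, 0.1700, 0.3500).
H(X,Y) = 1.6838 nats; H(Y) = 1.0210 nats.
H(X|Y) = 1.6838 − 1.0210 = 0.663 nats.

0.663 nats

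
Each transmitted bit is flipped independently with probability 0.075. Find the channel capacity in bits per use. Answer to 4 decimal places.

0.6157 bits

Binary symmetric channel: C = 1 − h₂(ε) where h₂ is the binary entropy function.
h₂(0.075) = −0.075·log₂0.075 − 0.925·log₂0.925 = 0.3843.
C = 1 − 0.3843 = 0.6157 bits per channel use.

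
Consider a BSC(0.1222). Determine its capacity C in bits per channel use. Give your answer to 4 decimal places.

0.4643 bits

Binary symmetric channel: C = 1 − h₂(ε) where h₂ is the binary entropy function.
h₂(0.1222) = −0.1222·log₂0.1222 − 0.8778·log₂0.8778 = 0.5357.
C = 1 − 0.5357 = 0.4643 bits per channel use.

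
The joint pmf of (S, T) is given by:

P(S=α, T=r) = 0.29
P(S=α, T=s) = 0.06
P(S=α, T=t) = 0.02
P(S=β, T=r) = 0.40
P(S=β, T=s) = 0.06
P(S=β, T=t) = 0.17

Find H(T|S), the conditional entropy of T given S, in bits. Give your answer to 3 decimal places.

1.131 bits

Marginals: p(S) = (0.3700, 0.6300), p(T) = (0.6900, 0.1200, 0.1900).
H(T|S) = Σ p(S) · H(T|S=·).
  S=α: p=0.3700, H(T|S=α) = 0.9286
  S=β: p=0.6300, H(T|S=β) = 1.2491
Weighted sum = 1.131 bits.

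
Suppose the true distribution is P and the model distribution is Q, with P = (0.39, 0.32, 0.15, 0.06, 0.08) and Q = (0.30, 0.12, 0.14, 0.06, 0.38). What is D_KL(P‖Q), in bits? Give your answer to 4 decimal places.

D(P‖Q) = Σ p·log₂(p/q).
  0.39·log₂(0.39/0.30) = 0.14762
  0.32·log₂(0.32/0.12) = 0.45281
  0.15·log₂(0.15/0.14) = 0.01493
  0.06·log₂(0.06/0.06) = 0.00000
  0.08·log₂(0.08/0.38) = -0.17983
D(P‖Q) = 0.4355 bits.

0.4355 bits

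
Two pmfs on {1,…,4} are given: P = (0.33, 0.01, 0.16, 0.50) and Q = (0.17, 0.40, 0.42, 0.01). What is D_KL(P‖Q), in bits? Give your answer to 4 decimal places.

2.8617 bits

D(P‖Q) = Σ p·log₂(p/q).
  0.33·log₂(0.33/0.17) = 0.31579
  0.01·log₂(0.01/0.40) = -0.05322
  0.16·log₂(0.16/0.42) = -0.22277
  0.50·log₂(0.50/0.01) = 2.82193
D(P‖Q) = 2.8617 bits.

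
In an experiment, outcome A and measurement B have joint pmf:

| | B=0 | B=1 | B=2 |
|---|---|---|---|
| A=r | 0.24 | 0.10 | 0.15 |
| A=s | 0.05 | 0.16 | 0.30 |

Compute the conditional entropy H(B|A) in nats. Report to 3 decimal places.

0.969 nats

Chain rule: H(B|A) = H(A,B) − H(A).
Marginals: p(A) = (0.4900, 0.5100), p(B) = (0.2900, 0.2600, 0.4500).
H(A,B) = 1.6615 nats; H(A) = 0.6929 nats.
H(B|A) = 1.6615 − 0.6929 = 0.969 nats.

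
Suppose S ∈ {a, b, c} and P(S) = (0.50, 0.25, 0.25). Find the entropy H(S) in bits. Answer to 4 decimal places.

1.5000 bits

H(S) = −Σ p·log₂ p.
  −(0.50)·log₂(0.50) = 0.50000
  −(0.25)·log₂(0.25) = 0.50000
  −(0.25)·log₂(0.25) = 0.50000
Sum: 0.50000 + 0.50000 + 0.50000 = 1.5000 bits.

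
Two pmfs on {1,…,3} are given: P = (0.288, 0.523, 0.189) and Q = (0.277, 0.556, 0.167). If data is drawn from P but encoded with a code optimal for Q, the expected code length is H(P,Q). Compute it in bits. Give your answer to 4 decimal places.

H(P,Q) = −Σ p·log₂ q.
  −0.288·log₂(0.277) = 0.53339
  −0.523·log₂(0.556) = 0.44290
  −0.189·log₂(0.167) = 0.48801
H(P,Q) = 1.4643 bits.

1.4643 bits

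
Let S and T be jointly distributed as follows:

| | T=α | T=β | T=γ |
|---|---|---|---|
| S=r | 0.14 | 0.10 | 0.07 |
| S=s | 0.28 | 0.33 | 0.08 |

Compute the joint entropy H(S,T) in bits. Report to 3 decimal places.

2.331 bits

H(S,T) = −Σ p(x,y)·log₂ p(x,y) over all 6 cells.
  cell (r,α): −0.14·log₂0.14 = 0.3971
  cell (r,β): −0.10·log₂0.10 = 0.3322
  cell (r,γ): −0.07·log₂0.07 = 0.2686
  cell (s,α): −0.28·log₂0.28 = 0.5142
  cell (s,β): −0.33·log₂0.33 = 0.5278
  cell (s,γ): −0.08·log₂0.08 = 0.2915
Sum = 2.331 bits.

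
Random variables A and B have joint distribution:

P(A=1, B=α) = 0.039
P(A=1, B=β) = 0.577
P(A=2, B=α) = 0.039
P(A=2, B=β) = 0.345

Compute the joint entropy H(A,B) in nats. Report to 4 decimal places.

H(A,B) = −Σ p(x,y)·ln p(x,y) over all 4 cells.
  cell (1,α): −0.039·ln0.039 = 0.12652
  cell (1,β): −0.577·ln0.577 = 0.31730
  cell (2,α): −0.039·ln0.039 = 0.12652
  cell (2,β): −0.345·ln0.345 = 0.36715
Sum = 0.9375 nats.

0.9375 nats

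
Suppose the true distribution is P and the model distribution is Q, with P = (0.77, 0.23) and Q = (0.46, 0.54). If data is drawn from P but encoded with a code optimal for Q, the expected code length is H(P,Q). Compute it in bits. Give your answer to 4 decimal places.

1.0671 bits

H(P,Q) = −Σ p·log₂ q.
  −0.77·log₂(0.46) = 0.86263
  −0.23·log₂(0.54) = 0.20446
H(P,Q) = 1.0671 bits.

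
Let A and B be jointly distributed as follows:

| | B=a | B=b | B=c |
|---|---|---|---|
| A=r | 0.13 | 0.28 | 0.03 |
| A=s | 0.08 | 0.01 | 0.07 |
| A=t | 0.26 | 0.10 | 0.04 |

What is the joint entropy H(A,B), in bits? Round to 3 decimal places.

H(A,B) = −Σ p(x,y)·log₂ p(x,y) over all 9 cells.
  cell (r,a): −0.13·log₂0.13 = 0.3826
  cell (r,b): −0.28·log₂0.28 = 0.5142
  cell (r,c): −0.03·log₂0.03 = 0.1518
  cell (s,a): −0.08·log₂0.08 = 0.2915
  cell (s,b): −0.01·log₂0.01 = 0.0664
  cell (s,c): −0.07·log₂0.07 = 0.2686
  cell (t,a): −0.26·log₂0.26 = 0.5053
  cell (t,b): −0.10·log₂0.10 = 0.3322
  cell (t,c): −0.04·log₂0.04 = 0.1858
Sum = 2.698 bits.

2.698 bits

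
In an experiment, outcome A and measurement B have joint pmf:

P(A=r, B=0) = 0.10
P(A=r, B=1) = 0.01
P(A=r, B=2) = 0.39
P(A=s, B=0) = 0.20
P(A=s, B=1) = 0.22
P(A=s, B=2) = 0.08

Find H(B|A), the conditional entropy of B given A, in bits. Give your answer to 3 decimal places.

1.165 bits

Chain rule: H(B|A) = H(A,B) − H(A).
Marginals: p(A) = (0.5000, 0.5000), p(B) = (0.3000, 0.2300, 0.4700).
H(A,B) = 2.1649 bits; H(A) = 1.0000 bits.
H(B|A) = 2.1649 − 1.0000 = 1.165 bits.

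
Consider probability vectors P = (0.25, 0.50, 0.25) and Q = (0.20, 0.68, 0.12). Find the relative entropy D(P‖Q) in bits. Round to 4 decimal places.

D(P‖Q) = Σ p·log₂(p/q).
  0.25·log₂(0.25/0.20) = 0.08048
  0.50·log₂(0.50/0.68) = -0.22180
  0.25·log₂(0.25/0.12) = 0.26472
D(P‖Q) = 0.1234 bits.

0.1234 bits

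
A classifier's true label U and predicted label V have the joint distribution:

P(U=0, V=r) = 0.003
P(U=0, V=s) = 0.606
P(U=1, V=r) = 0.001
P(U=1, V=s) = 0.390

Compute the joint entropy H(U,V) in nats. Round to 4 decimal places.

H(U,V) = −Σ p(x,y)·ln p(x,y) over all 4 cells.
  cell (0,r): −0.003·ln0.003 = 0.01743
  cell (0,s): −0.606·ln0.606 = 0.30353
  cell (1,r): −0.001·ln0.001 = 0.00691
  cell (1,s): −0.390·ln0.390 = 0.36723
Sum = 0.6951 nats.

0.6951 nats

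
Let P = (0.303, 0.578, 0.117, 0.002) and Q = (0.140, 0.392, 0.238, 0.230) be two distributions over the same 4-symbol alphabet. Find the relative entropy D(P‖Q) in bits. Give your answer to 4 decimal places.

0.5278 bits

D(P‖Q) = Σ p·log₂(p/q).
  0.303·log₂(0.303/0.140) = 0.33751
  0.578·log₂(0.578/0.392) = 0.32380
  0.117·log₂(0.117/0.238) = -0.11986
  0.002·log₂(0.002/0.230) = -0.01369
D(P‖Q) = 0.5278 bits.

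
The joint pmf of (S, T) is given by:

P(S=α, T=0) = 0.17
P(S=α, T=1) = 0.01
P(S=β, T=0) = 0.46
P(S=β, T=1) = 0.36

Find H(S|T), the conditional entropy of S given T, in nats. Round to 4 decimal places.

0.4133 nats

Chain rule: H(S|T) = H(S,T) − H(T).
Marginals: p(S) = (0.1800, 0.8200), p(T) = (0.6300, 0.3700).
H(S,T) = 1.0723 nats; H(T) = 0.6590 nats.
H(S|T) = 1.0723 − 0.6590 = 0.4133 nats.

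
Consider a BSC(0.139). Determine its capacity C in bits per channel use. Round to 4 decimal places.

0.4184 bits

Binary symmetric channel: C = 1 − h₂(ε) where h₂ is the binary entropy function.
h₂(0.139) = −0.139·log₂0.139 − 0.861·log₂0.861 = 0.5816.
C = 1 − 0.5816 = 0.4184 bits per channel use.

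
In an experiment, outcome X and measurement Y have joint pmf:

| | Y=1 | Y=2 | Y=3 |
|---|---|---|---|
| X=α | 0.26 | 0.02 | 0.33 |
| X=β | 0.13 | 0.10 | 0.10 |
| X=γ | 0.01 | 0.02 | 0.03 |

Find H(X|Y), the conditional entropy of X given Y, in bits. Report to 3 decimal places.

Chain rule: H(X|Y) = H(X,Y) − H(Y).
Marginals: p(X) = (0.6100, 0.3300, 0.0600), p(Y) = (0.4000, 0.1400, 0.4600).
H(X,Y) = 2.5241 bits; H(Y) = 1.4412 bits.
H(X|Y) = 2.5241 − 1.4412 = 1.083 bits.

1.083 bits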